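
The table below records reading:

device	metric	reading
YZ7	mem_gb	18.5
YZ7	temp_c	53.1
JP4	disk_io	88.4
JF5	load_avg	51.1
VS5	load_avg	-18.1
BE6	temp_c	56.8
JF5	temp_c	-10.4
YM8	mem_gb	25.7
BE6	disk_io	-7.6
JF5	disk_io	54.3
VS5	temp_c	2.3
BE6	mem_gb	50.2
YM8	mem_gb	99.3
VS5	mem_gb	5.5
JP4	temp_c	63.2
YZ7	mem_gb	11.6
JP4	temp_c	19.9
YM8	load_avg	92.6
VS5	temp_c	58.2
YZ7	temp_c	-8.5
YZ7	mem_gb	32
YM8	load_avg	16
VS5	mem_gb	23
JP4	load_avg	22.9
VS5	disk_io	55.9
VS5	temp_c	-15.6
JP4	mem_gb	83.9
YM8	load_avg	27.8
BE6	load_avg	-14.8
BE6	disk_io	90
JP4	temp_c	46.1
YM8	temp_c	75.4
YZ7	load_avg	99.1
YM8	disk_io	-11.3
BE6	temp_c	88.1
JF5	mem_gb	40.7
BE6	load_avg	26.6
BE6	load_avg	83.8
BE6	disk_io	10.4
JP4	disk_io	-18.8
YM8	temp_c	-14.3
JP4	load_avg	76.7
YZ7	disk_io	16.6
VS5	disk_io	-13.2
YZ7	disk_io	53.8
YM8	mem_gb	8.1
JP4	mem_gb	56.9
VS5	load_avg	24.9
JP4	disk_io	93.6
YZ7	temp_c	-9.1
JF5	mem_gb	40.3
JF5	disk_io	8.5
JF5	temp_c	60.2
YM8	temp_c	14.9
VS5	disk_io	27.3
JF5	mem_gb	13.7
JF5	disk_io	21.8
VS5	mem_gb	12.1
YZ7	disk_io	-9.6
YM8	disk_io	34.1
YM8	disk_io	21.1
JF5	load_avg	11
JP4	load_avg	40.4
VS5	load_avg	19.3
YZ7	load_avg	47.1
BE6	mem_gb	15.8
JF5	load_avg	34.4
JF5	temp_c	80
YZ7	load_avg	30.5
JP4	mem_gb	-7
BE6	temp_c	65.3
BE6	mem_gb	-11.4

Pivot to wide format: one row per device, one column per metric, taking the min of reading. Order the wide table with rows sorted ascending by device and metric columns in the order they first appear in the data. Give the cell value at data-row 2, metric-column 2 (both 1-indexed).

-10.4

With rows sorted ascending by device, row 2 is device=JF5. metric columns in first-appearance order: mem_gb, temp_c, disk_io, load_avg; column 2 is temp_c.
Long rows with device=JF5, metric=temp_c: min(-10.4, 60.2, 80) = -10.4.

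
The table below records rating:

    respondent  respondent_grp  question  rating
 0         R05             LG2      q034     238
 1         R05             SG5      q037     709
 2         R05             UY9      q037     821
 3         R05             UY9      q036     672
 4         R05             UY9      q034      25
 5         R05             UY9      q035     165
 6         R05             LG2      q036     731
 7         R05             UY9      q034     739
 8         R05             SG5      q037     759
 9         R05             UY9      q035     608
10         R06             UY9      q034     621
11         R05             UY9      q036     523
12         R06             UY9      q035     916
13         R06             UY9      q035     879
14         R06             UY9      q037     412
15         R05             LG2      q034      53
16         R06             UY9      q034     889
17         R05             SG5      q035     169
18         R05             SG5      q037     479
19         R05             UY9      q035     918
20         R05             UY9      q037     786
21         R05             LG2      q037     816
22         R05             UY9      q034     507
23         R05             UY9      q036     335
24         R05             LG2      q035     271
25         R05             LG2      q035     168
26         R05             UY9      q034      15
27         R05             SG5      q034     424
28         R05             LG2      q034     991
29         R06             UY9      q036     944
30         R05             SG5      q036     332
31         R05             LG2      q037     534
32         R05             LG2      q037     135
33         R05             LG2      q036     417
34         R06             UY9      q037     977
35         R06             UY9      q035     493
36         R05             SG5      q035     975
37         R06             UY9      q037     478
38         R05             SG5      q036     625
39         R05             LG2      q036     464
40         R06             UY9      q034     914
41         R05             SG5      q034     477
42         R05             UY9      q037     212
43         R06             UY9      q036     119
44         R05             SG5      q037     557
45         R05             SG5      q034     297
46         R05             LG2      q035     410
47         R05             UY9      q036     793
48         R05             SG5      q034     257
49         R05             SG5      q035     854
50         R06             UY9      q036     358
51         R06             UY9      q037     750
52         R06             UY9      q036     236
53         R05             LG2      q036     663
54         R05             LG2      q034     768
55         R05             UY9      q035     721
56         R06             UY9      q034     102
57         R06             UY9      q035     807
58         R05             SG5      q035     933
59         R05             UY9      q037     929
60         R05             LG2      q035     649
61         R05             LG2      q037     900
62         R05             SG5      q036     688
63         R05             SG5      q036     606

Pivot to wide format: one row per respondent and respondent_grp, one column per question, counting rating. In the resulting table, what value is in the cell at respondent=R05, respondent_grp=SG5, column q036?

4

Rows with respondent=R05, respondent_grp=SG5 and question=q036: rating values are 332, 625, 688, 606.
4 rows match — count = 4.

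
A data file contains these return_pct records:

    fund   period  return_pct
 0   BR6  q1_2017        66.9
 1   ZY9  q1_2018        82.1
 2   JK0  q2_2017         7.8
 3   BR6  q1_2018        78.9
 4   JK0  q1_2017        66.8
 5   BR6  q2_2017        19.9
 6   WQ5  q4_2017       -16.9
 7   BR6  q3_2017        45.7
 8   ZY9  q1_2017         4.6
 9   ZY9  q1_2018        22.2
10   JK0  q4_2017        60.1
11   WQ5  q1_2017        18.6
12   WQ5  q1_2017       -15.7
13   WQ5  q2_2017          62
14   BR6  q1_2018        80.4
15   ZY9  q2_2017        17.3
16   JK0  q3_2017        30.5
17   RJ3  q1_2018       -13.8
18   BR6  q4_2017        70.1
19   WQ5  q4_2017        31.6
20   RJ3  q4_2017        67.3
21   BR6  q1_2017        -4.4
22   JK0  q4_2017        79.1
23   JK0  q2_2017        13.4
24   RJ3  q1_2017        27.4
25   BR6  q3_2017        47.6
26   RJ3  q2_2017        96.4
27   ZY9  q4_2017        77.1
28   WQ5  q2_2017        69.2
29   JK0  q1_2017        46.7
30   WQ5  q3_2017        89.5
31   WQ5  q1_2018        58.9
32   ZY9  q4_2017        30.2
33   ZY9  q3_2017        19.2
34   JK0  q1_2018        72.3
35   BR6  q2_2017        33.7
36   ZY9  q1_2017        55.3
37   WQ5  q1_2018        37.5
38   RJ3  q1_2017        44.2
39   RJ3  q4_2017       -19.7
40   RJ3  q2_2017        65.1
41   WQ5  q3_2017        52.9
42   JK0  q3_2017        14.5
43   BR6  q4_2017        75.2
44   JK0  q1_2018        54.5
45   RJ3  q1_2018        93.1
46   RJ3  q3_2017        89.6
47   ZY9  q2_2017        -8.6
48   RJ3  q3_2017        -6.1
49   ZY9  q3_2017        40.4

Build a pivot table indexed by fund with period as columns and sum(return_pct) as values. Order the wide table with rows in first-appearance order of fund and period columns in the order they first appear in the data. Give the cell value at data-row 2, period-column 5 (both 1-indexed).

59.6

With rows in first-appearance order of fund, row 2 is fund=ZY9. period columns in first-appearance order: q1_2017, q1_2018, q2_2017, q4_2017, q3_2017; column 5 is q3_2017.
Long rows with fund=ZY9, period=q3_2017: 19.2 + 40.4 = 59.6.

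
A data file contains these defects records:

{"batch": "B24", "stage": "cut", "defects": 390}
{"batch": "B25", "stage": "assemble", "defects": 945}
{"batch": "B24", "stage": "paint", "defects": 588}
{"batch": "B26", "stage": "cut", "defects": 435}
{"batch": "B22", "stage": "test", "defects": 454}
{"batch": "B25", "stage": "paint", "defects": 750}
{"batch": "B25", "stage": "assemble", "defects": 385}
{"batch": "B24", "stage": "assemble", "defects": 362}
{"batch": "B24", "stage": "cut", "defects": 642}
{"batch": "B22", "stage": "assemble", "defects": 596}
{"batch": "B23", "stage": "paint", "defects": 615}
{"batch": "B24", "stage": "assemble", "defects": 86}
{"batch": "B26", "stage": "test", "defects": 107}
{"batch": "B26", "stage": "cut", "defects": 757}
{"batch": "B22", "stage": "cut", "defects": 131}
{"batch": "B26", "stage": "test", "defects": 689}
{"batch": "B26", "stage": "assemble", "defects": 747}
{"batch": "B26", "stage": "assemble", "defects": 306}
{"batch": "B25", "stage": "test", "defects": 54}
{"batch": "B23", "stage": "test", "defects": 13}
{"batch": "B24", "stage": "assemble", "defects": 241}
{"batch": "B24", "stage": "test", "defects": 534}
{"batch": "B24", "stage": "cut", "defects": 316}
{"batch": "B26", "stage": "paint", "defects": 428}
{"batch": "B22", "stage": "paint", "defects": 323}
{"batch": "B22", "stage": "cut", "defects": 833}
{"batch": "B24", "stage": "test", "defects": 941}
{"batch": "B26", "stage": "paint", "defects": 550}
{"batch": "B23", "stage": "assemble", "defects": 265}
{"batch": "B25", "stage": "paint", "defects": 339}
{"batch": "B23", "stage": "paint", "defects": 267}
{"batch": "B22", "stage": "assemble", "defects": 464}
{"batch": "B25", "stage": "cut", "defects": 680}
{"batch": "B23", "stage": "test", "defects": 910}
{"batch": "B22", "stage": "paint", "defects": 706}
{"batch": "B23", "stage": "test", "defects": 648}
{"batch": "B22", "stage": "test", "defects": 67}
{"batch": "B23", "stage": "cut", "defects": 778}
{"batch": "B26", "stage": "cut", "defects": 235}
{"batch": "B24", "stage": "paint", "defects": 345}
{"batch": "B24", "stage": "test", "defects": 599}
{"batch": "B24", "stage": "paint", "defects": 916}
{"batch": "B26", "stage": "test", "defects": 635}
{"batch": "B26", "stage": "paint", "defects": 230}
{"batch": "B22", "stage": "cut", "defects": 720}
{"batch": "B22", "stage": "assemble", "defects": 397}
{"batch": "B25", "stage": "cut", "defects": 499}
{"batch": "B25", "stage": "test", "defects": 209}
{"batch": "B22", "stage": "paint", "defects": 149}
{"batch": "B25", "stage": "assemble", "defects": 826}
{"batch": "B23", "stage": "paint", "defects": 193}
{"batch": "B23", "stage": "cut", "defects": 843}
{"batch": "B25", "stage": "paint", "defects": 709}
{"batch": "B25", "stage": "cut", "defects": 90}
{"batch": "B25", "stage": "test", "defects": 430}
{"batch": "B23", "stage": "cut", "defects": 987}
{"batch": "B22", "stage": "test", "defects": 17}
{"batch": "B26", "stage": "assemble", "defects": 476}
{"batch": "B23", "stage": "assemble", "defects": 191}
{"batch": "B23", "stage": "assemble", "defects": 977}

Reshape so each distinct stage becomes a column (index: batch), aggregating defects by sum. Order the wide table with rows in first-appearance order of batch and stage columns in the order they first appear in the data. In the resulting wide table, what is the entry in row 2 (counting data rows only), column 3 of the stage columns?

With rows in first-appearance order of batch, row 2 is batch=B25. stage columns in first-appearance order: cut, assemble, paint, test; column 3 is paint.
Long rows with batch=B25, stage=paint: 750 + 339 + 709 = 1798.

1798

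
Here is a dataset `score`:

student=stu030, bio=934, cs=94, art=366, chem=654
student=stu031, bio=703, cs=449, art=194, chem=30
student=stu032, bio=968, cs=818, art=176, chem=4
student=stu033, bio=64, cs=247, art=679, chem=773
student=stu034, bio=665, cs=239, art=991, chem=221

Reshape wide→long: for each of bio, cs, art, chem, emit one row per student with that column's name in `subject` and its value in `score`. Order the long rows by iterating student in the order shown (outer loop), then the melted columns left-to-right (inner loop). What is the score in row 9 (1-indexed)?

20 rows total (5 × 4). Row 9: index ⌊(9-1)/4⌋ = 2 into student → stu032; (9-1) mod 4 = 0 into the melted columns → bio.
So row 9 is (stu032, bio, 968); score = 968.

968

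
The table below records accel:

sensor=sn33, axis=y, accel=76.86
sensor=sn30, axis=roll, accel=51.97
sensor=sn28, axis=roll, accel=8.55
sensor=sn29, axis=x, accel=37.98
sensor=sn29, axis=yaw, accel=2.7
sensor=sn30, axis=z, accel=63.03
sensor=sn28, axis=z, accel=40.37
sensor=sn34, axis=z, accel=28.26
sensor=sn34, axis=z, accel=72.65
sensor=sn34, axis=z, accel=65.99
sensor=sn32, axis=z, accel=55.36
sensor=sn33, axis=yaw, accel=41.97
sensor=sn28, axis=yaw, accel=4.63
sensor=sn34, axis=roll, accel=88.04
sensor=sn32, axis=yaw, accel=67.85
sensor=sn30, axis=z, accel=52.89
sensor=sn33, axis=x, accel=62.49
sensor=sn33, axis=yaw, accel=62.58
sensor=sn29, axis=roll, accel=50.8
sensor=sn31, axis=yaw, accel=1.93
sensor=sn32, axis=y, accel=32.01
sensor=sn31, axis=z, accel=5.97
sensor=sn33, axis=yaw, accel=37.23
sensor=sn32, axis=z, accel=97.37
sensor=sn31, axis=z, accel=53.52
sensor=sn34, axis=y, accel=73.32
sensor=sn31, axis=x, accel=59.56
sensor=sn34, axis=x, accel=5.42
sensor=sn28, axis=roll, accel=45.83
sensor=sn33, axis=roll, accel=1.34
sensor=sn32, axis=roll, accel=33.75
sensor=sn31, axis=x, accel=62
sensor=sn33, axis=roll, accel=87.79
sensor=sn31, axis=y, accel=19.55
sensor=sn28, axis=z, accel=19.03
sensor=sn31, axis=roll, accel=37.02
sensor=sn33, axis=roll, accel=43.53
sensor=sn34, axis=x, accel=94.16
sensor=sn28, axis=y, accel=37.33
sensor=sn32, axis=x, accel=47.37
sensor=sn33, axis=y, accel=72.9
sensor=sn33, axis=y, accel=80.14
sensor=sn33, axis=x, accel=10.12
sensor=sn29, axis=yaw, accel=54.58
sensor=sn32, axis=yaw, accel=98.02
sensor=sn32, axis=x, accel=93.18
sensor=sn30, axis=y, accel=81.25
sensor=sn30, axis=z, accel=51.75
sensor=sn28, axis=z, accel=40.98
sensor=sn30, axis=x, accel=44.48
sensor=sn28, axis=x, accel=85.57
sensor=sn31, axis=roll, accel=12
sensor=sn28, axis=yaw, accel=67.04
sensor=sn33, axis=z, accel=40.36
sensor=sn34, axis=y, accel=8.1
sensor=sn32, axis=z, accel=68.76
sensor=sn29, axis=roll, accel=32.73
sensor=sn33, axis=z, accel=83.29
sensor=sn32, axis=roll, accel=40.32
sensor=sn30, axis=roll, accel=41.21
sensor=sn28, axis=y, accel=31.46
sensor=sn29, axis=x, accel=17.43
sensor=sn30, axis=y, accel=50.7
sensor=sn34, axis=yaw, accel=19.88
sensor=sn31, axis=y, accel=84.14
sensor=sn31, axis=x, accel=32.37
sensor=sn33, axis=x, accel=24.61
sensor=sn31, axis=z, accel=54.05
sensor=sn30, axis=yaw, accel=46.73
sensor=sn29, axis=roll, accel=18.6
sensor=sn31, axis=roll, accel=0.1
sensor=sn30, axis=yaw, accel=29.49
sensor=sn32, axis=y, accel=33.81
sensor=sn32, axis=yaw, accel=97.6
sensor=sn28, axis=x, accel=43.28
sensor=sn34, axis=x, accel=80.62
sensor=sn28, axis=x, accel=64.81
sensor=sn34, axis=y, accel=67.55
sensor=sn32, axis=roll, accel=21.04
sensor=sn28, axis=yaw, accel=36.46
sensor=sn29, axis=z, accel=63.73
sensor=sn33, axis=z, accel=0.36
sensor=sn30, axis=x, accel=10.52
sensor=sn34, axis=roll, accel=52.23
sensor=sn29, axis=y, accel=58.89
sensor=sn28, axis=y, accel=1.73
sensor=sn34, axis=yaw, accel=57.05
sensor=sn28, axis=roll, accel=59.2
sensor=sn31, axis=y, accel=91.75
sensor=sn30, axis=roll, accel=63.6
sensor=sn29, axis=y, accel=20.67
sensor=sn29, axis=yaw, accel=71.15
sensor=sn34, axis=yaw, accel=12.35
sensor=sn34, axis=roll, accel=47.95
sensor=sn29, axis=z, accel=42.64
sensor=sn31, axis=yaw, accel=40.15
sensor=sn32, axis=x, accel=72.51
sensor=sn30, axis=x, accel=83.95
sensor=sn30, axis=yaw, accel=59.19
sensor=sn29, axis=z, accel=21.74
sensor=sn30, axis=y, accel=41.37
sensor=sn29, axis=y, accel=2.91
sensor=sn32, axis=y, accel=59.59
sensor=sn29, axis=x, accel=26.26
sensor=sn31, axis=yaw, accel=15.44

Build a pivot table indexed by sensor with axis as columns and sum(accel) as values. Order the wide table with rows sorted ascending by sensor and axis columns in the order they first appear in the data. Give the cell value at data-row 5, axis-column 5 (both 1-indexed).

221.49

With rows sorted ascending by sensor, row 5 is sensor=sn32. axis columns in first-appearance order: y, roll, x, yaw, z; column 5 is z.
Long rows with sensor=sn32, axis=z: 55.36 + 97.37 + 68.76 = 221.49.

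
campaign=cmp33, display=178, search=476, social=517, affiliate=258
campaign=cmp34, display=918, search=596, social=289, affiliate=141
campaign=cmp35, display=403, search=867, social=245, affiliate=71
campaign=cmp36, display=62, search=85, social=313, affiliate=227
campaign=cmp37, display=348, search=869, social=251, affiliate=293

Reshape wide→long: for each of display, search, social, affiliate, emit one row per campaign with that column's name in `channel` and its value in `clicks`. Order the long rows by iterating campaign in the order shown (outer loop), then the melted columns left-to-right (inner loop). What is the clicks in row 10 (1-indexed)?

867

20 rows total (5 × 4). Row 10: index ⌊(10-1)/4⌋ = 2 into campaign → cmp35; (10-1) mod 4 = 1 into the melted columns → search.
So row 10 is (cmp35, search, 867); clicks = 867.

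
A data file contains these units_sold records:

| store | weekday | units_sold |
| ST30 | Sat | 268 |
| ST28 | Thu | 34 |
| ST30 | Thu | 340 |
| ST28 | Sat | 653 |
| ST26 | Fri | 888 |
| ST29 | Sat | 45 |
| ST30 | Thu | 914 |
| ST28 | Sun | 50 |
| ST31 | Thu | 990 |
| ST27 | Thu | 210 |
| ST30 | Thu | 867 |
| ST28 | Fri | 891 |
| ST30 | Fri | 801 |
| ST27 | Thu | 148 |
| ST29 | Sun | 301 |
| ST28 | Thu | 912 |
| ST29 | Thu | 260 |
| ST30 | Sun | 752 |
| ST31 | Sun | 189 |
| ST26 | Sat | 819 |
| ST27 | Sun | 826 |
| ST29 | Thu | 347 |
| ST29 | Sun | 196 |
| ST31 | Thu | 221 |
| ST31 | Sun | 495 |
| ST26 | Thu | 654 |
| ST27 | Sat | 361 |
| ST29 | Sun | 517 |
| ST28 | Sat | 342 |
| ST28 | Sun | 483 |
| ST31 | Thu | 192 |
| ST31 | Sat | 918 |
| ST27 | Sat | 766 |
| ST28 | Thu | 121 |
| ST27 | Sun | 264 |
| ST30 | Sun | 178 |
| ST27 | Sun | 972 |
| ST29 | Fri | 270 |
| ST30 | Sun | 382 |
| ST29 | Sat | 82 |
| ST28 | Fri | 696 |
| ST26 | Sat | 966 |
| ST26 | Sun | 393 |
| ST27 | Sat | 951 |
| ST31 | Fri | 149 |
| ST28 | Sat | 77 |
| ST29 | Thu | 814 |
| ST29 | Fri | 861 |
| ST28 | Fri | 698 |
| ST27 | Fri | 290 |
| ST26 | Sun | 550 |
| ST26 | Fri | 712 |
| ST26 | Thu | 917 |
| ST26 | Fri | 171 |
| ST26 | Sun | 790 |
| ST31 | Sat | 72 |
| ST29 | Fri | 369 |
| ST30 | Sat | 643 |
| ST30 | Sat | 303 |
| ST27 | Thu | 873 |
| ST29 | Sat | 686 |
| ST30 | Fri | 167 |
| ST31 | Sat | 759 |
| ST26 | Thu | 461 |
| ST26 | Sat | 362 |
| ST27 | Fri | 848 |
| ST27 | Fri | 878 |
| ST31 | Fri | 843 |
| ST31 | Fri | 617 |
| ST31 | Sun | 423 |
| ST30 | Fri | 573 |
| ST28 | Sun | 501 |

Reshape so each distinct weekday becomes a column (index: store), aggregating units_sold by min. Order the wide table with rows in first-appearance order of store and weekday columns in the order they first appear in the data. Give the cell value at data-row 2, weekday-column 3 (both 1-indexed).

With rows in first-appearance order of store, row 2 is store=ST28. weekday columns in first-appearance order: Sat, Thu, Fri, Sun; column 3 is Fri.
Long rows with store=ST28, weekday=Fri: min(891, 696, 698) = 696.

696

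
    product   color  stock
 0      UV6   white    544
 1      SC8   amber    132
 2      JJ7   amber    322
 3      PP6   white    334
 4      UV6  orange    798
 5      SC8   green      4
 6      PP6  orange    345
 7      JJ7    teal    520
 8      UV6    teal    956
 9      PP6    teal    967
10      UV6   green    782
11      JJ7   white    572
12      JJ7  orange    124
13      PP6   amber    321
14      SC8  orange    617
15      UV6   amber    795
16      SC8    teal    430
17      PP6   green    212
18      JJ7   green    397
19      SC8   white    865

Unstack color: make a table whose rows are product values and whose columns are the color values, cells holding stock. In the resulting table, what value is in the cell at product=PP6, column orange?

Wide layout: rows indexed by product, columns are the 5 distinct color values (white, amber, orange, green, teal).
Cell (product=PP6, color=orange) draws from the long row where product=PP6 and color=orange, which has stock=345.

345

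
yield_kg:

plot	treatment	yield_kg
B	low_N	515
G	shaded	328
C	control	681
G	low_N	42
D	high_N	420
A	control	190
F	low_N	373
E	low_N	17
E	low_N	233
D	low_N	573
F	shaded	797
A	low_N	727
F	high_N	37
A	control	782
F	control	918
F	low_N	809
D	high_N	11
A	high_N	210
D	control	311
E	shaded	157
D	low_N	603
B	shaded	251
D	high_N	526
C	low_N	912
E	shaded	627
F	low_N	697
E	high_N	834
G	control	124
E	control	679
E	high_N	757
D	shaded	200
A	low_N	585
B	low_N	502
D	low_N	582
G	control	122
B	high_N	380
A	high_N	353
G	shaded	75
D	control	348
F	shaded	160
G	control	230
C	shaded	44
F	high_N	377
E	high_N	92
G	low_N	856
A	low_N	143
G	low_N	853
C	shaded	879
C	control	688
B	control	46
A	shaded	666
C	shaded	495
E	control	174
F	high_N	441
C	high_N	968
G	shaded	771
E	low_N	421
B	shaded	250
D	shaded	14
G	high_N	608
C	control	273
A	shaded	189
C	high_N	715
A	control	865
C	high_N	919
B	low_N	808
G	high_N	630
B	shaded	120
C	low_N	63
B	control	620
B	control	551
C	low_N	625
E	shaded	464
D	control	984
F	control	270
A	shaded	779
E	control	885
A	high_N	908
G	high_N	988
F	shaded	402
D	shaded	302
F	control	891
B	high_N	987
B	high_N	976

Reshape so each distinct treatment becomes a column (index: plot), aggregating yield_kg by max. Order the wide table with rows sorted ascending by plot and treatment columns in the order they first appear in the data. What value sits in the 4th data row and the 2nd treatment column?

302

With rows sorted ascending by plot, row 4 is plot=D. treatment columns in first-appearance order: low_N, shaded, control, high_N; column 2 is shaded.
Long rows with plot=D, treatment=shaded: max(200, 14, 302) = 302.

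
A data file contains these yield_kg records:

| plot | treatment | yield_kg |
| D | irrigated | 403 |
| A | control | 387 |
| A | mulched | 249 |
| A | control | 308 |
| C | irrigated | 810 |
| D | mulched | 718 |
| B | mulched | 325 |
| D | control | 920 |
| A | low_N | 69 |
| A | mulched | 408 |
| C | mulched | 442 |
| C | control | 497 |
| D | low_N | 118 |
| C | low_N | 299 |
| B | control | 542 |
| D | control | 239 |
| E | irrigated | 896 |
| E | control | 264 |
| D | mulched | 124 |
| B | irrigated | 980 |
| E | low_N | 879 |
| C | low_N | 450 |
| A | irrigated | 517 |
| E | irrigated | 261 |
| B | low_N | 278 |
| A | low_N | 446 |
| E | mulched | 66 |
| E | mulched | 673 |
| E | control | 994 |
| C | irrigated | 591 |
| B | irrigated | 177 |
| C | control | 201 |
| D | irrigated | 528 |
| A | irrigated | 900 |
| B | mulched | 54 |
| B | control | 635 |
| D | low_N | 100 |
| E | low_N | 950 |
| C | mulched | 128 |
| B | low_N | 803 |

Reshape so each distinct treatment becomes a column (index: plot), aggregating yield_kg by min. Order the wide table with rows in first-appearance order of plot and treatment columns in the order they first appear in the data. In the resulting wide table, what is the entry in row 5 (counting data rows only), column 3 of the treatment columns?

With rows in first-appearance order of plot, row 5 is plot=E. treatment columns in first-appearance order: irrigated, control, mulched, low_N; column 3 is mulched.
Long rows with plot=E, treatment=mulched: min(66, 673) = 66.

66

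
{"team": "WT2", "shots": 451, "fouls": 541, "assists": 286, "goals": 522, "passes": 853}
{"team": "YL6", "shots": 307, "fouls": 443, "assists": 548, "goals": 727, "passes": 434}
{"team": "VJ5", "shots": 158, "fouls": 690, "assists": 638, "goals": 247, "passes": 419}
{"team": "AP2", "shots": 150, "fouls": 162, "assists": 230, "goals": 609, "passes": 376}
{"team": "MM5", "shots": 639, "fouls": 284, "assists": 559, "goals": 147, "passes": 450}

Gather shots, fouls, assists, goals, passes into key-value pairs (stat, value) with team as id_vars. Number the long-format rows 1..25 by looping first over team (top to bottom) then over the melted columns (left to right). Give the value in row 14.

25 rows total (5 × 5). Row 14: index ⌊(14-1)/5⌋ = 2 into team → VJ5; (14-1) mod 5 = 3 into the melted columns → goals.
So row 14 is (VJ5, goals, 247); value = 247.

247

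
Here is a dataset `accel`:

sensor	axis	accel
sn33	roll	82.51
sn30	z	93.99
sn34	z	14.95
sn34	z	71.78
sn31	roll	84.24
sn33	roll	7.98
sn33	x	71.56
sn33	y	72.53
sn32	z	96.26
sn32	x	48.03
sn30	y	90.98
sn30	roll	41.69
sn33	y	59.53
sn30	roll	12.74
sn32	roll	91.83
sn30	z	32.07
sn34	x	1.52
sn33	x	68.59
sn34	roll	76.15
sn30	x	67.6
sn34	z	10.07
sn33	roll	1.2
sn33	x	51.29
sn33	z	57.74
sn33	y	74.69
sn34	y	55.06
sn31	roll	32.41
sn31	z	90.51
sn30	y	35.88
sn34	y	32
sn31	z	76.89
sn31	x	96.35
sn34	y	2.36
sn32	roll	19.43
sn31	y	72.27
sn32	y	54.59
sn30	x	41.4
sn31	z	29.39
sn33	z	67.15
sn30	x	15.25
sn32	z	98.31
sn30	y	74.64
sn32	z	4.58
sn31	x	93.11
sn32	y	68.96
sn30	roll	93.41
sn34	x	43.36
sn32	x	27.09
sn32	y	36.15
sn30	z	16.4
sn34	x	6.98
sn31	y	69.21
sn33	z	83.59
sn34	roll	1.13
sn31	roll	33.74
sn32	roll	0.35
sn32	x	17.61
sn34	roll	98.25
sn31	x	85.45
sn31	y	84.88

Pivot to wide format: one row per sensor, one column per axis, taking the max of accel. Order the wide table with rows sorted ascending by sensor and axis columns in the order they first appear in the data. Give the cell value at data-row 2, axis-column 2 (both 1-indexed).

90.51

With rows sorted ascending by sensor, row 2 is sensor=sn31. axis columns in first-appearance order: roll, z, x, y; column 2 is z.
Long rows with sensor=sn31, axis=z: max(90.51, 76.89, 29.39) = 90.51.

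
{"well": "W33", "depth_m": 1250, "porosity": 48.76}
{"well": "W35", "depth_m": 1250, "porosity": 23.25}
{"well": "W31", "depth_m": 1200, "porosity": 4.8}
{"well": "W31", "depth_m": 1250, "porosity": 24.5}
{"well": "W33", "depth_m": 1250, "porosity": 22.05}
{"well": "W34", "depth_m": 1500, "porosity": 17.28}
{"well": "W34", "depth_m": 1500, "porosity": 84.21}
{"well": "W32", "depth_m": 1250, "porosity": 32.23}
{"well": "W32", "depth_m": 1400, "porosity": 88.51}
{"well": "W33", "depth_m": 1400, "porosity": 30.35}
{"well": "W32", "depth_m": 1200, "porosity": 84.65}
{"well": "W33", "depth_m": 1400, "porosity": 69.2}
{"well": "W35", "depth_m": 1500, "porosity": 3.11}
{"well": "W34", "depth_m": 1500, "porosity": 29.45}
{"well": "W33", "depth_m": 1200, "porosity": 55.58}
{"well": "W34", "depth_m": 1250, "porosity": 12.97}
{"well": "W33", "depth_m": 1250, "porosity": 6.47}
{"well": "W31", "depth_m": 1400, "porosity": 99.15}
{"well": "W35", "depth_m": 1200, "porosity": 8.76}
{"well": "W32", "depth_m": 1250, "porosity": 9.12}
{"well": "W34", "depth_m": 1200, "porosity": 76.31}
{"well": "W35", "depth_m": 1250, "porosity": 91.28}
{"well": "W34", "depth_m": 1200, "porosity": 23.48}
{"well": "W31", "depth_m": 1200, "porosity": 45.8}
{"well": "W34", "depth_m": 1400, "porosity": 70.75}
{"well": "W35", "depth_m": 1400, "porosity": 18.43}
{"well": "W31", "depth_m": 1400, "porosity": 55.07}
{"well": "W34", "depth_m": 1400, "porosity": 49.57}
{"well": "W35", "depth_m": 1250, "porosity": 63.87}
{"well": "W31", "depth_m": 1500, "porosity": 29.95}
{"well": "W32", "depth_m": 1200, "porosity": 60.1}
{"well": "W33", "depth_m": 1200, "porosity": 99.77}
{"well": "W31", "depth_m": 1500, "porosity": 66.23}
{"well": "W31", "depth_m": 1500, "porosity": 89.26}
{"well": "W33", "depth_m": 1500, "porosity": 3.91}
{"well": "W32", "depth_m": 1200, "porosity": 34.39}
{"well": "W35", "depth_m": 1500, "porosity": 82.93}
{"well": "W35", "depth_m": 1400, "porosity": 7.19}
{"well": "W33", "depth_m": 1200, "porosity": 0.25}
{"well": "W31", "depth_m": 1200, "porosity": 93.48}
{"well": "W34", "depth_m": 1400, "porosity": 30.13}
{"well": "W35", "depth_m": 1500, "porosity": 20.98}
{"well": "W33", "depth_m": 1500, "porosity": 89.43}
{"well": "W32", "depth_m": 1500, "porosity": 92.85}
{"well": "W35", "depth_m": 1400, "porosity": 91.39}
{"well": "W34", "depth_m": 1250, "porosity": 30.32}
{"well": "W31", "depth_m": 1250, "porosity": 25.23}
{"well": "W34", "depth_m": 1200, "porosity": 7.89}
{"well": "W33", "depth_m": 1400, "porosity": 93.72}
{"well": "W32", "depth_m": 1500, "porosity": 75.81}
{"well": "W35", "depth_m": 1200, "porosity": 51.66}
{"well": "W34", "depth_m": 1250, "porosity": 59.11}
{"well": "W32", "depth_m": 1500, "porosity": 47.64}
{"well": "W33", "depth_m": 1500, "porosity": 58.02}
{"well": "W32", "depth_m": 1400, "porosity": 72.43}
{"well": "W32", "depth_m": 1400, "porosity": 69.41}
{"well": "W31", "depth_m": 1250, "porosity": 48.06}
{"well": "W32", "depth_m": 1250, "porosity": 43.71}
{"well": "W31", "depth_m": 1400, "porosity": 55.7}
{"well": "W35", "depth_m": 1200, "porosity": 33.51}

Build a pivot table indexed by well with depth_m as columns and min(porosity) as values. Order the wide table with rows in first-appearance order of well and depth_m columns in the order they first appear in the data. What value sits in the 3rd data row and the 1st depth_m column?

With rows in first-appearance order of well, row 3 is well=W31. depth_m columns in first-appearance order: 1250, 1200, 1500, 1400; column 1 is 1250.
Long rows with well=W31, depth_m=1250: min(24.5, 25.23, 48.06) = 24.5.

24.5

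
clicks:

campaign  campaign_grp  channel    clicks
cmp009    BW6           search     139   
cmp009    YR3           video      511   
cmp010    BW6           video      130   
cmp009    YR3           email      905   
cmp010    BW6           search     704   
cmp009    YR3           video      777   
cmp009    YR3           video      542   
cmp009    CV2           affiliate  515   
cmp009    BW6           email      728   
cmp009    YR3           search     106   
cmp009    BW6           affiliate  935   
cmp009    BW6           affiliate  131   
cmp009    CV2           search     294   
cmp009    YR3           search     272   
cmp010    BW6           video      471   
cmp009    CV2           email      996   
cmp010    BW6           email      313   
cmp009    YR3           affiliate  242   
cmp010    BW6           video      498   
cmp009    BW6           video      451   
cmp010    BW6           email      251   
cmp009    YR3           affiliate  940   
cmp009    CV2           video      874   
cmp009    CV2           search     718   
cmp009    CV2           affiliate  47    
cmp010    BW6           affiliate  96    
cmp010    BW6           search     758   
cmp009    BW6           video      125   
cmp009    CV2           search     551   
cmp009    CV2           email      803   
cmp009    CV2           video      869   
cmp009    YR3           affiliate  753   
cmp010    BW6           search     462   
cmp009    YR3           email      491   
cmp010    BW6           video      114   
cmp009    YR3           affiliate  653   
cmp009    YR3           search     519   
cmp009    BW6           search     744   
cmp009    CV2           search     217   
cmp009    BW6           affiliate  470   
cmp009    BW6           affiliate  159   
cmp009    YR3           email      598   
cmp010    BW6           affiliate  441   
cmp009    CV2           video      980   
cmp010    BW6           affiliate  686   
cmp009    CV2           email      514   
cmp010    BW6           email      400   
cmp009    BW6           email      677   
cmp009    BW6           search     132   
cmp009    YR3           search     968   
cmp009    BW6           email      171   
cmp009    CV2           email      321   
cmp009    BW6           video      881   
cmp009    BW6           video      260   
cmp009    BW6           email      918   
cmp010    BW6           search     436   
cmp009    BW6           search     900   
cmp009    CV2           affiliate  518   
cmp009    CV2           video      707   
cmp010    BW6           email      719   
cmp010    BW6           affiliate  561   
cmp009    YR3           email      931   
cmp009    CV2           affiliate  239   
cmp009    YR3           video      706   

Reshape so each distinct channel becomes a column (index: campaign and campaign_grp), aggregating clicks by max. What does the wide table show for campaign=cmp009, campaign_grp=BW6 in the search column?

900

Rows with campaign=cmp009, campaign_grp=BW6 and channel=search: clicks values are 139, 744, 132, 900.
max(139, 744, 132, 900) = 900.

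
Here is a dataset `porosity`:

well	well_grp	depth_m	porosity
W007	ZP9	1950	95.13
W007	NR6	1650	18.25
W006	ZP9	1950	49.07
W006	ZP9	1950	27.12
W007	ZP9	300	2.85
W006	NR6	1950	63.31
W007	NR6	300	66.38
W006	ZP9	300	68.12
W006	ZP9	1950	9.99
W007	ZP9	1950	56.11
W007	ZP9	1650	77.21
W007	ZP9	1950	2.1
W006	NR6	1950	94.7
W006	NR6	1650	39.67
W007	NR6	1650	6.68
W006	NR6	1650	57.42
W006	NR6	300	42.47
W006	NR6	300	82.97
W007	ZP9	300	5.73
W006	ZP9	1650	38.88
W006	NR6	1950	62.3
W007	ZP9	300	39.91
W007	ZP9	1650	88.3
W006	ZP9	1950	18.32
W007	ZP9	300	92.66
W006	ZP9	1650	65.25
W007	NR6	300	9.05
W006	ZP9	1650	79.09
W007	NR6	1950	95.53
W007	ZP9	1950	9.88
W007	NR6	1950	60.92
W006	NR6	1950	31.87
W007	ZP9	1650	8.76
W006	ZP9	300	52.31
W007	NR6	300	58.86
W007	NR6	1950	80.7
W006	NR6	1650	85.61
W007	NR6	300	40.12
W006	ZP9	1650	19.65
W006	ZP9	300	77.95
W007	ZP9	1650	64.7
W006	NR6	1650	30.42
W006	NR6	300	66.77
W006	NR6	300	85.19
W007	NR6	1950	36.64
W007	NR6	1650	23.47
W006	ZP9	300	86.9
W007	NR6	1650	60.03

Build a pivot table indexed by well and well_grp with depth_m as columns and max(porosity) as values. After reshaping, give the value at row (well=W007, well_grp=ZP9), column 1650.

88.3

Rows with well=W007, well_grp=ZP9 and depth_m=1650: porosity values are 77.21, 88.3, 8.76, 64.7.
max(77.21, 88.3, 8.76, 64.7) = 88.3.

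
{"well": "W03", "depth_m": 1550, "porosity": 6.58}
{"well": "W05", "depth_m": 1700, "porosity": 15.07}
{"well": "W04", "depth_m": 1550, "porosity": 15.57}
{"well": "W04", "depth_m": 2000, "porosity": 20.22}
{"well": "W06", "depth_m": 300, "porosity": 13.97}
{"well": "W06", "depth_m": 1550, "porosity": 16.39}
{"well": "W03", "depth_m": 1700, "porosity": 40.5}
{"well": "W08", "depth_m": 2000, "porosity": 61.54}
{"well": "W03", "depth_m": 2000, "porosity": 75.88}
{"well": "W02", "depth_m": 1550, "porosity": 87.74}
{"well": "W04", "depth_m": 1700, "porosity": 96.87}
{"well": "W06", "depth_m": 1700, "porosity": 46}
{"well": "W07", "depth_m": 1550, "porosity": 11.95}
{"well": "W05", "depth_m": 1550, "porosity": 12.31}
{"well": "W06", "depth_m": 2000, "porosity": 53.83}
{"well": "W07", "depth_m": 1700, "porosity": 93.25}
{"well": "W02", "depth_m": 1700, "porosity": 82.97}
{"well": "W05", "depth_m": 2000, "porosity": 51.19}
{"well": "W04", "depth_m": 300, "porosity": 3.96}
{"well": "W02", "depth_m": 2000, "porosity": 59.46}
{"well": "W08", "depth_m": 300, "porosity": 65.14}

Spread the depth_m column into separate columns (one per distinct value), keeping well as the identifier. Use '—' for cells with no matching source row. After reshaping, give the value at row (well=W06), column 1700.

The long row with well=W06, depth_m=1700 has porosity=46.

46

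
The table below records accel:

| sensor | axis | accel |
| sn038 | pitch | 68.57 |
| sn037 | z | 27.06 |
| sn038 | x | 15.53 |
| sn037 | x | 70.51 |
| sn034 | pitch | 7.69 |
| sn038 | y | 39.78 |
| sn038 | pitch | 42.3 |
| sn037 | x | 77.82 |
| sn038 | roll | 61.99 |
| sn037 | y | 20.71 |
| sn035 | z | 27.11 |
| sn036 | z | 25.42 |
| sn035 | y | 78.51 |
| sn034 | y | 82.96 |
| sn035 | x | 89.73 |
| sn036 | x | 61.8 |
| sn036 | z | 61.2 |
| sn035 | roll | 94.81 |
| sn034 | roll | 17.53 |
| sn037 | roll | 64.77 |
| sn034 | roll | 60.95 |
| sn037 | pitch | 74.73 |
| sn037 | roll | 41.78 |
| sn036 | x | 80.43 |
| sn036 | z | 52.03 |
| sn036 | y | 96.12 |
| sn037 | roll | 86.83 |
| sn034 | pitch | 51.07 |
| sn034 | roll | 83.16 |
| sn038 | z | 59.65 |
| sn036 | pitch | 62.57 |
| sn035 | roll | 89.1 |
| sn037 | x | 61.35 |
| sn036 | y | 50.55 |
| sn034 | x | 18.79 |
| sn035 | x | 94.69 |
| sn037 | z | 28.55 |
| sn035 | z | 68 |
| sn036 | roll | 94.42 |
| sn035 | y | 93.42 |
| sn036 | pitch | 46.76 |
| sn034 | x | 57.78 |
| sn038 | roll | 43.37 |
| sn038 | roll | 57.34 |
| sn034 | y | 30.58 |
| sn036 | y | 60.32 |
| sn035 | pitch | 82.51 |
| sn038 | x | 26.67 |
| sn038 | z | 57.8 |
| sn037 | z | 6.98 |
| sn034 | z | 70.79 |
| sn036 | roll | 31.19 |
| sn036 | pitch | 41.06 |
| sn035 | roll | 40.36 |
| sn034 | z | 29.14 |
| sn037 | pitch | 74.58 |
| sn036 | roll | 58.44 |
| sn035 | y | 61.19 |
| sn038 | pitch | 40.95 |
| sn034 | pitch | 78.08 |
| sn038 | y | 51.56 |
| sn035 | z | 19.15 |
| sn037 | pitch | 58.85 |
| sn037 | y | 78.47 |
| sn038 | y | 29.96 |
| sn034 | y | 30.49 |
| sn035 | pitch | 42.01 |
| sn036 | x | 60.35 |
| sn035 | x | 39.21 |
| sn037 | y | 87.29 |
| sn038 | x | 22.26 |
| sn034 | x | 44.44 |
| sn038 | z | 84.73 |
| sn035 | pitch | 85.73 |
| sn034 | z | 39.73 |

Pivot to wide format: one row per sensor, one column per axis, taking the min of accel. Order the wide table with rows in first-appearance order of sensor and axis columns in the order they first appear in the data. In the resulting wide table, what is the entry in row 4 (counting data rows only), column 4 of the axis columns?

With rows in first-appearance order of sensor, row 4 is sensor=sn035. axis columns in first-appearance order: pitch, z, x, y, roll; column 4 is y.
Long rows with sensor=sn035, axis=y: min(78.51, 93.42, 61.19) = 61.19.

61.19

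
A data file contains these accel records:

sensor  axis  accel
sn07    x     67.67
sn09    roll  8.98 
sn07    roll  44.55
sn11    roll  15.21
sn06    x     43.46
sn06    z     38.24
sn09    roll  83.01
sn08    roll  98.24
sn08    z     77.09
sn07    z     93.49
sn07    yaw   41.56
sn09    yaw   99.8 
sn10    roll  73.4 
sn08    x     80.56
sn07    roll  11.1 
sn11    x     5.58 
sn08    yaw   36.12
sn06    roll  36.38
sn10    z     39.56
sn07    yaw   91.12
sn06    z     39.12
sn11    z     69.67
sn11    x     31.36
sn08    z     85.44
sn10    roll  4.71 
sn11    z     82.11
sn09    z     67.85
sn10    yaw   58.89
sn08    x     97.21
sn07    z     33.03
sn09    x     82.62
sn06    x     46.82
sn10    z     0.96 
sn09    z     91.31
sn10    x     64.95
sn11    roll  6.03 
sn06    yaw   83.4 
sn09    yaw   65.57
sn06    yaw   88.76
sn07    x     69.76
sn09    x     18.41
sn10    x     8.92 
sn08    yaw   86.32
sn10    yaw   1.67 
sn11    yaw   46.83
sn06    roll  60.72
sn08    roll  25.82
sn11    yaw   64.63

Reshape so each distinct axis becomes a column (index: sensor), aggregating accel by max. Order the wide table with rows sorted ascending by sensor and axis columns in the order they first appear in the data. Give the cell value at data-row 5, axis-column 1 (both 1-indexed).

64.95

With rows sorted ascending by sensor, row 5 is sensor=sn10. axis columns in first-appearance order: x, roll, z, yaw; column 1 is x.
Long rows with sensor=sn10, axis=x: max(64.95, 8.92) = 64.95.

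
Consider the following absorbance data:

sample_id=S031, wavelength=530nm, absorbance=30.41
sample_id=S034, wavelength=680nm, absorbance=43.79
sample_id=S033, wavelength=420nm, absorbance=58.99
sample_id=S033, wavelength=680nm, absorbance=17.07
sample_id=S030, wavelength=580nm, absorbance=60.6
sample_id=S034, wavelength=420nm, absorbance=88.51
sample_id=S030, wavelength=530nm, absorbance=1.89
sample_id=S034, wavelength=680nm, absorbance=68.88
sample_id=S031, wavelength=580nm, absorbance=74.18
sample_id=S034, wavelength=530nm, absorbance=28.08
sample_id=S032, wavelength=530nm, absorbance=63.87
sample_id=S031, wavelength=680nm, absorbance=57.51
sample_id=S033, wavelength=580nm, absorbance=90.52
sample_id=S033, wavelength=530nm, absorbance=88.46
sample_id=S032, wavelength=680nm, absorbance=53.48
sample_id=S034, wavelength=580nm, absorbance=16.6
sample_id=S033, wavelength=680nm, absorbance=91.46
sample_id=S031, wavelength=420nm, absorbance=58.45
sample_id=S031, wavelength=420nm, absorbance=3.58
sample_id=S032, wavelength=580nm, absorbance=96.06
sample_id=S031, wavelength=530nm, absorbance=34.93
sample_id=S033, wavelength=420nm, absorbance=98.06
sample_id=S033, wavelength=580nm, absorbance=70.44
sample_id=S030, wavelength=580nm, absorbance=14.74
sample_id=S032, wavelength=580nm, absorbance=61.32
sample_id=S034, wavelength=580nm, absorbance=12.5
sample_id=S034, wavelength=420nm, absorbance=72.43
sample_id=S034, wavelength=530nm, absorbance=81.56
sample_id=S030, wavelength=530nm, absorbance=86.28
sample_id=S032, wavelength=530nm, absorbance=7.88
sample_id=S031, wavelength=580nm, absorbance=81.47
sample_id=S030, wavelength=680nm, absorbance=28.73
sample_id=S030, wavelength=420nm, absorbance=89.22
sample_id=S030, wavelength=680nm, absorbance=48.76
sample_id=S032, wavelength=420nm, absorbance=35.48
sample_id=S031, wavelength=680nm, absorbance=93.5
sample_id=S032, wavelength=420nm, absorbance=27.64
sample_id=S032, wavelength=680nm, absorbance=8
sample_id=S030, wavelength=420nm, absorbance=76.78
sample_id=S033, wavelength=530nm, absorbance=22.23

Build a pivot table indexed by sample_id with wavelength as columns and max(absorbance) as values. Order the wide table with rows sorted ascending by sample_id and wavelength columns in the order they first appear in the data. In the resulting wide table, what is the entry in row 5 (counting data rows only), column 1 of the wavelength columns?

With rows sorted ascending by sample_id, row 5 is sample_id=S034. wavelength columns in first-appearance order: 530nm, 680nm, 420nm, 580nm; column 1 is 530nm.
Long rows with sample_id=S034, wavelength=530nm: max(28.08, 81.56) = 81.56.

81.56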